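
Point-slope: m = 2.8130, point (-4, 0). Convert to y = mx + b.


y - 0 = 2.8130(x + 4)
y = 2.8130x + 0 - 2.8130*(-4)
y = 2.8130x + 11.2520

y = 2.8130x + 11.2520


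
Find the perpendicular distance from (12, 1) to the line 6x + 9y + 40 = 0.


|6*12 + 9*1 + 40| = |121| = 121
sqrt(36 + 81) = sqrt(117) = 10.8167
d = 121/sqrt(117) = 11.1865

11.1865


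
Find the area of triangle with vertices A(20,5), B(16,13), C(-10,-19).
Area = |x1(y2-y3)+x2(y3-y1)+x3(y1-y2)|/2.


20*(13+ 19) = 640
16*(-19-5) = -384
-10*(5-13) = 80
sum = 336
Area = |336|/2 = 168.0000

168.0000 sq units


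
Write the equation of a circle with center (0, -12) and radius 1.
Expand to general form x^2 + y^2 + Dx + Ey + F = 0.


(x-0)^2 + (y+ 12)^2 = 1^2
D = -2h = 0, E = -2k = 24
F = h^2+k^2-r^2 = 0+144-1 = 143

x^2 + y^2 + 24y + 143 = 0


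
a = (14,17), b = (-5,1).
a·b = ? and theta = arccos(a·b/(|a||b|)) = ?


a·b = 14*(-5) + 17*1 = -70 + 17 = -53
|a| = sqrt(196+289) = 22.0227
|b| = sqrt(25+1) = 5.0990
cos(theta) = -53/(sqrt(485)*sqrt(26)) = -53/sqrt(12610) = -0.471974
theta = arccos(-53/sqrt(12610)) = 118.1625 degrees

a·b = -53, theta = 118.1625 deg


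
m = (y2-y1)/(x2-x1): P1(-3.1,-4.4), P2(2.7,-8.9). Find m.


dy = -8.9 + 4.4 = -4.5
dx = 2.7 + 3.1 = 5.8
m = -4.5/5.8 = -0.7759

m = -0.7759


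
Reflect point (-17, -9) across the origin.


Reflection rule for origin: (-x, -y)
(-17, -9) -> (17, 9)

(17, 9)


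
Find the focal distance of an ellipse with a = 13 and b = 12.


c^2 = 13^2 - 12^2 = 169 - 144 = 25
c = sqrt(25) = 5.0000

c = 5.0000


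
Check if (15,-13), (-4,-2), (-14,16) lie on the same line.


15*(-2-16) - 4*(16+ 13) - 14*(-13+ 2)
= -270 - 116 + 154 = -232

No, not collinear (determinant = -232)


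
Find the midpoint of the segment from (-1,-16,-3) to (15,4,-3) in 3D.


Mx = (-1+15)/2 = 7.0000
My = (-16+4)/2 = -6.0000
Mz = (-3- 3)/2 = -3.0000

M = (7.0000, -6.0000, -3.0000)


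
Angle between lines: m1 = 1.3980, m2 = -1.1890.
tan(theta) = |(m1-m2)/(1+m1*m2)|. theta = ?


m1-m2 = 2.587
1+m1*m2 = -0.662222
tan(theta) = |2.587/(-0.662222)| = 3.906545
theta = arctan(|2.587/(-0.662222)|) = 75.6417 degrees (acute angle)

75.6417 degrees


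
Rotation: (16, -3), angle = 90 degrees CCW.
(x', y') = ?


cos(90) = 0, sin(90) = 1
x' = 16*0 + 3*1 = 3
y' = 16*1 - 3*0 = 16

(3, 16)


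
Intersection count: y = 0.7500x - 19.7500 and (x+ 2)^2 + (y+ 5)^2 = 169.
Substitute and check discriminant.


Substitute y = 0.7500x - 19.7500: (x+ 2)^2 + (0.7500x- 19.7500+ 5)^2 = 169
Expand to Ax^2 + Bx + C = 0, where b-k = -14.75
A = 1+m^2 = 1.5625
B = 2(m(b-k) - h) = 2(0.7500*(-14.75) + 2) = -18.125
C = h^2 + (b-k)^2 - r^2 = 4 + 217.5625 - 169 = 52.5625
disc = B^2-4AC = 328.5156 - 328.5156 = 0
disc = 0

1 intersection point (tangent)


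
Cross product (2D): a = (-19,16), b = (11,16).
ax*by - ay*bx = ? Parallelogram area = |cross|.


cross = -19*16 - 16*11 = -304 - 176 = -480
Parallelogram area = |-480| = 480

cross = -480, parallelogram area = 480


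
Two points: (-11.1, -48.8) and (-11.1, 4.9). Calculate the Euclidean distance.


dx = -11.1 + 11.1 = 0.0
dy = 4.9 + 48.8 = 53.7
d = sqrt(0.0 + 2883.69) = sqrt(2883.69) = 53.7000

53.7000


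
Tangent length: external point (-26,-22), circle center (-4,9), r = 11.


d = sqrt((-26+ 4)^2 + (-22-9)^2) = sqrt(484+961) = 38.0132
L = sqrt(1445.0000 - 121) = sqrt(1324.0000) = 36.3868

36.3868


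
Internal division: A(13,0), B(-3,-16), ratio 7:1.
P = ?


Px = (7*(-3) + 1*13)/8 = -8/8 = -1.0000
Py = (7*(-16) + 1*0)/8 = -112/8 = -14.0000

P = (-1.0000, -14.0000)


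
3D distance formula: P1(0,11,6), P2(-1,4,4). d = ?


dx=-1, dy=-7, dz=-2
d = sqrt(1+49+4) = sqrt(54) = 7.3485

7.3485


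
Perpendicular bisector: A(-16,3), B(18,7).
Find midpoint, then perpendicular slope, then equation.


Midpoint = (1, 5)
Slope of AB = dy/dx = 4/34 = 0.1176
Perp slope = -dx/dy = -34/4 = -8.5000
b = My - (perp slope)*Mx = 5 + (34*1)/4 = 5 + 8.5000 = 13.5000

y = -8.5000x + 13.5000


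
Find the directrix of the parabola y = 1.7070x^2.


a = 1.7070
1/(4a) = 0.1465
directrix: y = -0.1465 = -0.1465

y = -0.1465


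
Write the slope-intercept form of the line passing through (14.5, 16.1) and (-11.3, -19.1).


m = (-35.2)/(-25.8) = 1.3643
b = y1 - m*x1 = 16.1 - (-35.2*14.5)/(-25.8) = 16.1 - 19.7829 = -3.6829

y = 1.3643x - 3.6829


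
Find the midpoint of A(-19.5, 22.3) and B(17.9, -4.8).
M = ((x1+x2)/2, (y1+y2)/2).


Mx = (-19.5 + 17.9)/2 = -1.6/2 = -0.8000
My = (22.3 - 4.8)/2 = 17.5/2 = 8.7500

(-0.8000, 8.7500)


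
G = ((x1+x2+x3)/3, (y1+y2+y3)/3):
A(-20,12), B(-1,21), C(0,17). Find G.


Gx = (-20- 1+0)/3 = -21/3 = -7.0000
Gy = (12+21+17)/3 = 50/3 = 16.6667

G = (-7.0000, 16.6667)


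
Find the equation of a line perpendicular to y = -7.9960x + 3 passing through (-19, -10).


Perpendicular slope = -1/m1 = -1/(-7.9960) = 0.1251
b2 = y0 - m2*x0 = -10 - 19/(-7.9960) = -10 + 2.3762 = -7.6238

y = 0.1251x - 7.6238


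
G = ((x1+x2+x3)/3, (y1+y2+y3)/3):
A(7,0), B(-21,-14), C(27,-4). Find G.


Gx = (7- 21+27)/3 = 13/3 = 4.3333
Gy = (0- 14- 4)/3 = -18/3 = -6.0000

G = (4.3333, -6.0000)


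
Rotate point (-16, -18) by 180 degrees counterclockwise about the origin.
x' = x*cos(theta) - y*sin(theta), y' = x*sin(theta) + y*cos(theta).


cos(180) = -1, sin(180) = 0
x' = -16*(-1) + 18*0 = 16
y' = -16*0 - 18*(-1) = 18

(16, 18)


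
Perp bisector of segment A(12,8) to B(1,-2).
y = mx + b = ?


Midpoint = (6.5, 3)
Slope of AB = dy/dx = -10/(-11) = 0.9091
Perp slope = -dx/dy = -11/10 = -1.1000
b = My - (perp slope)*Mx = 3 + (-11*6.5)/(-10) = 3 + 7.1500 = 10.1500

y = -1.1000x + 10.1500


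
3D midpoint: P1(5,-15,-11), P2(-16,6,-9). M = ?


Mx = (5- 16)/2 = -5.5000
My = (-15+6)/2 = -4.5000
Mz = (-11- 9)/2 = -10.0000

M = (-5.5000, -4.5000, -10.0000)


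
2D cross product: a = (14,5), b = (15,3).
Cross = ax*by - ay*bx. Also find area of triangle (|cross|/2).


cross = 14*3 - 5*15 = 42 - 75 = -33
Triangle area = |-33|/2 = 33/2 = 16.5000

cross = -33, triangle area = 16.5000


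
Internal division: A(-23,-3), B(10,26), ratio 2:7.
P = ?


Px = (2*10 + 7*(-23))/9 = -141/9 = -15.6667
Py = (2*26 + 7*(-3))/9 = 31/9 = 3.4444

P = (-15.6667, 3.4444)


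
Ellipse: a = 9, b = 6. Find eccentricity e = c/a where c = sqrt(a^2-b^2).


c = sqrt(81-36) = sqrt(45) = 6.7082
e = c/a = sqrt(45)/9 = 0.7454

e = 0.7454


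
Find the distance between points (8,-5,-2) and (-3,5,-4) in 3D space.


dx=-11, dy=10, dz=-2
d = sqrt(121+100+4) = sqrt(225) = 15.0000

15.0000


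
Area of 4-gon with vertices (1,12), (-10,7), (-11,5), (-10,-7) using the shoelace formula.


sum(xi*y_{i+1}) = 1*7 - 10*5 - 11*(-7) - 10*12 = -86
sum(yi*x_{i+1}) = 12*(-10) + 7*(-11) + 5*(-10) - 7*1 = -254
Area = |-86 + 254|/2 = 168/2 = 84.0000

84.0000 sq units


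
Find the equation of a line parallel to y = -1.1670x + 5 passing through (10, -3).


Parallel lines have equal slopes.
m2 = -1.1670
b2 = -3 + 1.1670*10 = 8.6700

y = -1.1670x + 8.6700


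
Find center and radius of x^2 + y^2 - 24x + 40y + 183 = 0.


h = -D/2 = 24/2 = 12
k = -E/2 = -40/2 = -20
r^2 = h^2 + k^2 - F = 144 + 400 - 183 = 361
r = 19

Center (12, -20), radius = 19


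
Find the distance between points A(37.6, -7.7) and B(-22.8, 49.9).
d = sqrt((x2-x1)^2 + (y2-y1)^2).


dx = -22.8 - 37.6 = -60.4
dy = 49.9 + 7.7 = 57.6
d = sqrt(3648.16 + 3317.76) = sqrt(6965.92) = 83.4621

83.4621


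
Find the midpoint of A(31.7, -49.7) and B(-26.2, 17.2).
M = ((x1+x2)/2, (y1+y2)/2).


Mx = (31.7 - 26.2)/2 = 5.5/2 = 2.7500
My = (-49.7 + 17.2)/2 = -32.5/2 = -16.2500

(2.7500, -16.2500)


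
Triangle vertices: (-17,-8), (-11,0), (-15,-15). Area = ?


-17*(0+ 15) = -255
-11*(-15+ 8) = 77
-15*(-8-0) = 120
sum = -58
Area = |-58|/2 = 29.0000

29.0000 sq units


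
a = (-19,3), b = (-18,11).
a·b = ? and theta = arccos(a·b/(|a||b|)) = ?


a·b = -19*(-18) + 3*11 = 342 + 33 = 375
|a| = sqrt(361+9) = 19.2354
|b| = sqrt(324+121) = 21.0950
cos(theta) = 375/(sqrt(370)*sqrt(445)) = 375/sqrt(164650) = 0.924167
theta = arccos(375/sqrt(164650)) = 22.4569 degrees

a·b = 375, theta = 22.4569 deg


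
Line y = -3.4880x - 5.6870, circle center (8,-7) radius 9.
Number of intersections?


Substitute y = -3.4880x - 5.6870: (x-8)^2 + (-3.4880x- 5.6870+ 7)^2 = 81
Expand to Ax^2 + Bx + C = 0, where b-k = 1.313
A = 1+m^2 = 13.166144
B = 2(m(b-k) - h) = 2(-3.4880*1.313 - 8) = -25.159488
C = h^2 + (b-k)^2 - r^2 = 64 + 1.723969 - 81 = -15.276031
disc = B^2-4AC = 632.9998 + 804.5057 = 1437.5055
disc > 0

2 intersection points


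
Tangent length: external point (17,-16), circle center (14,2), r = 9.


d = sqrt((17-14)^2 + (-16-2)^2) = sqrt(9+324) = 18.2483
L = sqrt(333.0000 - 81) = sqrt(252.0000) = 15.8745

15.8745


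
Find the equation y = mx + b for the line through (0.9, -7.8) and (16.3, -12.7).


m = (-4.9)/(15.4) = -0.3182
b = y1 - m*x1 = -7.8 - (-4.9*0.9)/(15.4) = -7.8 + 0.2864 = -7.5136

y = -0.3182x - 7.5136


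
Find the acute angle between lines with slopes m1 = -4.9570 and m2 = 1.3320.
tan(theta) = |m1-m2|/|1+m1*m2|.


m1-m2 = -6.289
1+m1*m2 = -5.602724
tan(theta) = |-6.289/(-5.602724)| = 1.122490
theta = arctan(|-6.289/(-5.602724)|) = 48.3029 degrees (acute angle)

48.3029 degrees


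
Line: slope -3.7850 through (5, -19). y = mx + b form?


y + 19 = -3.7850(x - 5)
y = -3.7850x - 19 + 3.7850*5
y = -3.7850x - 0.0750

y = -3.7850x - 0.0750


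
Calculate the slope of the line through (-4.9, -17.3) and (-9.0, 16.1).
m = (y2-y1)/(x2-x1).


dy = 16.1 + 17.3 = 33.4
dx = -9.0 + 4.9 = -4.1
m = 33.4/(-4.1) = -8.1463

m = -8.1463


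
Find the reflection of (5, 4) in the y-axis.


Reflection rule for y-axis: (-x, y)
(5, 4) -> (-5, 4)

(-5, 4)


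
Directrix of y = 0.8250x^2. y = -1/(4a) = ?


a = 0.8250
1/(4a) = 0.3030
directrix: y = -0.3030 = -0.3030

y = -0.3030


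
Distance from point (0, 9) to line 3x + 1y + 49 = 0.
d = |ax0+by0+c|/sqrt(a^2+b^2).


|3*0 + 1*9 + 49| = |58| = 58
sqrt(9 + 1) = sqrt(10) = 3.1623
d = 58/sqrt(10) = 18.3412

18.3412


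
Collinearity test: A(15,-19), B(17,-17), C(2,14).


15*(-17-14) + 17*(14+ 19) + 2*(-19+ 17)
= -465 + 561 - 4 = 92

No, not collinear (determinant = 92)


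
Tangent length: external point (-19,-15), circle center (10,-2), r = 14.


d = sqrt((-19-10)^2 + (-15+ 2)^2) = sqrt(841+169) = 31.7805
L = sqrt(1010.0000 - 196) = sqrt(814.0000) = 28.5307

28.5307


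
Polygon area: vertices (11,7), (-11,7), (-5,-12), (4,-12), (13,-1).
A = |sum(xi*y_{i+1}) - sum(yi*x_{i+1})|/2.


sum(xi*y_{i+1}) = 11*7 - 11*(-12) - 5*(-12) + 4*(-1) + 13*7 = 356
sum(yi*x_{i+1}) = 7*(-11) + 7*(-5) - 12*4 - 12*13 - 1*11 = -327
Area = |356 + 327|/2 = 683/2 = 341.5000

341.5000 sq units


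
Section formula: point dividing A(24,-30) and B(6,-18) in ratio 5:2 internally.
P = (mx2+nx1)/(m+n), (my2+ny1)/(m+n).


Px = (5*6 + 2*24)/7 = 78/7 = 11.1429
Py = (5*(-18) + 2*(-30))/7 = -150/7 = -21.4286

P = (11.1429, -21.4286)


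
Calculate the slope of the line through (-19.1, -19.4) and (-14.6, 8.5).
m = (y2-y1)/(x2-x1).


dy = 8.5 + 19.4 = 27.9
dx = -14.6 + 19.1 = 4.5
m = 27.9/4.5 = 6.2000

m = 6.2000


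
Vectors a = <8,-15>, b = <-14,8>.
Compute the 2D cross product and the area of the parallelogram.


cross = 8*8 + 15*(-14) = 64 - 210 = -146
Parallelogram area = |-146| = 146

cross = -146, parallelogram area = 146


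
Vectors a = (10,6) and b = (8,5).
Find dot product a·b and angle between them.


a·b = 10*8 + 6*5 = 80 + 30 = 110
|a| = sqrt(100+36) = 11.6619
|b| = sqrt(64+25) = 9.4340
cos(theta) = 110/(sqrt(136)*sqrt(89)) = 110/sqrt(12104) = 0.999835
theta = arccos(110/sqrt(12104)) = 1.0416 degrees

a·b = 110, theta = 1.0416 deg


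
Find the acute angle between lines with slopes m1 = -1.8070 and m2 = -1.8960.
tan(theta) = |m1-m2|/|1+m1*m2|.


m1-m2 = 0.089
1+m1*m2 = 4.426072
tan(theta) = |0.089/4.426072| = 0.020108
theta = arctan(|0.089/4.426072|) = 1.1520 degrees (acute angle)

1.1520 degrees


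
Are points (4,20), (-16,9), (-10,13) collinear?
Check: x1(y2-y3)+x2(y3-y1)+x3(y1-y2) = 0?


4*(9-13) - 16*(13-20) - 10*(20-9)
= -16 + 112 - 110 = -14

No, not collinear (determinant = -14)


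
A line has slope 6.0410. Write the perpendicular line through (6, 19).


Perpendicular slope = -1/m1 = -1/6.0410 = -0.1655
b2 = y0 - m2*x0 = 19 + 6/6.0410 = 19 + 0.9932 = 19.9932

y = -0.1655x + 19.9932


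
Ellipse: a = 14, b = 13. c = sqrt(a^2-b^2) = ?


c^2 = 14^2 - 13^2 = 196 - 169 = 27
c = sqrt(27) = 5.1962

c = 5.1962


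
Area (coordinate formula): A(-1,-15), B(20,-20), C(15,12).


-1*(-20-12) = 32
20*(12+ 15) = 540
15*(-15+ 20) = 75
sum = 647
Area = |647|/2 = 323.5000

323.5000 sq units


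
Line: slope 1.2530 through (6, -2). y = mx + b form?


y + 2 = 1.2530(x - 6)
y = 1.2530x - 2 - 1.2530*6
y = 1.2530x - 9.5180

y = 1.2530x - 9.5180


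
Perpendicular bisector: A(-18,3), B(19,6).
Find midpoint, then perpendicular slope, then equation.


Midpoint = (0.5, 4.5)
Slope of AB = dy/dx = 3/37 = 0.0811
Perp slope = -dx/dy = -37/3 = -12.3333
b = My - (perp slope)*Mx = 4.5 + (37*0.5)/3 = 4.5 + 6.1667 = 10.6667

y = -12.3333x + 10.6667


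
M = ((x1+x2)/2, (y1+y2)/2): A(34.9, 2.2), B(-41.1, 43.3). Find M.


Mx = (34.9 - 41.1)/2 = -6.2/2 = -3.1000
My = (2.2 + 43.3)/2 = 45.5/2 = 22.7500

(-3.1000, 22.7500)


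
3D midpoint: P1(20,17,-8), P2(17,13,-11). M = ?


Mx = (20+17)/2 = 18.5000
My = (17+13)/2 = 15.0000
Mz = (-8- 11)/2 = -9.5000

M = (18.5000, 15.0000, -9.5000)


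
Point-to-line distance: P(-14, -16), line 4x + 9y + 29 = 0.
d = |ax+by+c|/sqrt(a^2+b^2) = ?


|4*(-14) + 9*(-16) + 29| = |-171| = 171
sqrt(16 + 81) = sqrt(97) = 9.8489
d = 171/sqrt(97) = 17.3624

17.3624


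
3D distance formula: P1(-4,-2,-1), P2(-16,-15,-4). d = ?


dx=-12, dy=-13, dz=-3
d = sqrt(144+169+9) = sqrt(322) = 17.9444

17.9444


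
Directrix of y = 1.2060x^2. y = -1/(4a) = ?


a = 1.2060
1/(4a) = 0.2073
directrix: y = -0.2073 = -0.2073

y = -0.2073


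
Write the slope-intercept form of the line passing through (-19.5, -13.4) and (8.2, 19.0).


m = (32.4)/(27.7) = 1.1697
b = y1 - m*x1 = -13.4 - (32.4*(-19.5))/(27.7) = -13.4 + 22.8087 = 9.4087

y = 1.1697x + 9.4087


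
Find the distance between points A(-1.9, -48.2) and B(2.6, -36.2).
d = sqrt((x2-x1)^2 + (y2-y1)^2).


dx = 2.6 + 1.9 = 4.5
dy = -36.2 + 48.2 = 12.0
d = sqrt(20.25 + 144.0) = sqrt(164.25) = 12.8160

12.8160


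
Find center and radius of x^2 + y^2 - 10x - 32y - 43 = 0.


h = -D/2 = 10/2 = 5
k = -E/2 = 32/2 = 16
r^2 = h^2 + k^2 - F = 25 + 256 + 43 = 324
r = 18

Center (5, 16), radius = 18


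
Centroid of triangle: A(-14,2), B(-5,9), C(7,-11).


Gx = (-14- 5+7)/3 = -12/3 = -4.0000
Gy = (2+9- 11)/3 = 0/3 = 0

G = (-4.0000, 0)


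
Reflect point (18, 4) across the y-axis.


Reflection rule for y-axis: (-x, y)
(18, 4) -> (-18, 4)

(-18, 4)


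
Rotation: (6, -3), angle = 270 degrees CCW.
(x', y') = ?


cos(270) = 0, sin(270) = -1
x' = 6*0 + 3*(-1) = -3
y' = 6*(-1) - 3*0 = -6

(-3, -6)


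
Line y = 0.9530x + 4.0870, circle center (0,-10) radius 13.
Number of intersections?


Substitute y = 0.9530x + 4.0870: (x-0)^2 + (0.9530x+4.0870+ 10)^2 = 169
Expand to Ax^2 + Bx + C = 0, where b-k = 14.087
A = 1+m^2 = 1.908209
B = 2(m(b-k) - h) = 2(0.9530*14.087 - 0) = 26.849822
C = h^2 + (b-k)^2 - r^2 = 0 + 198.443569 - 169 = 29.443569
disc = B^2-4AC = 720.9129 - 224.7379 = 496.1750
disc > 0

2 intersection points


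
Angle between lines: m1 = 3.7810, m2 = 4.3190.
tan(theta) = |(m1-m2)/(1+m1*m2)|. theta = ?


m1-m2 = -0.538
1+m1*m2 = 17.330139
tan(theta) = |-0.538/17.330139| = 0.031044
theta = arctan(|-0.538/17.330139|) = 1.7781 degrees (acute angle)

1.7781 degrees


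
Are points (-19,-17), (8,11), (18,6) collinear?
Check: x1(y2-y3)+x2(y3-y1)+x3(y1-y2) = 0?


-19*(11-6) + 8*(6+ 17) + 18*(-17-11)
= -95 + 184 - 504 = -415

No, not collinear (determinant = -415)


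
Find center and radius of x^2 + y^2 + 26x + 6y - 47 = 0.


h = -D/2 = -26/2 = -13
k = -E/2 = -6/2 = -3
r^2 = h^2 + k^2 - F = 169 + 9 + 47 = 225
r = 15

Center (-13, -3), radius = 15


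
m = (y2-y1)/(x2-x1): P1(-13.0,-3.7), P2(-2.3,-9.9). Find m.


dy = -9.9 + 3.7 = -6.2
dx = -2.3 + 13.0 = 10.7
m = -6.2/10.7 = -0.5794

m = -0.5794


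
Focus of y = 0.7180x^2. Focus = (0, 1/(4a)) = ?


a = 0.7180
4a = 2.8720
focus = (0, 1/2.8720) = (0, 0.3482)

Focus = (0, 0.3482)


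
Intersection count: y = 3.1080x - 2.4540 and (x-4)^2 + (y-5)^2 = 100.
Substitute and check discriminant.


Substitute y = 3.1080x - 2.4540: (x-4)^2 + (3.1080x- 2.4540-5)^2 = 100
Expand to Ax^2 + Bx + C = 0, where b-k = -7.454
A = 1+m^2 = 10.659664
B = 2(m(b-k) - h) = 2(3.1080*(-7.454) - 4) = -54.334064
C = h^2 + (b-k)^2 - r^2 = 16 + 55.562116 - 100 = -28.437884
disc = B^2-4AC = 2952.1905 + 1212.5532 = 4164.7437
disc > 0

2 intersection points


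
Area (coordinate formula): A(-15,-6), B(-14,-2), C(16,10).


-15*(-2-10) = 180
-14*(10+ 6) = -224
16*(-6+ 2) = -64
sum = -108
Area = |-108|/2 = 54.0000

54.0000 sq units


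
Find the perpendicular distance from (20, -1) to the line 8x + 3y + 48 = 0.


|8*20 + 3*(-1) + 48| = |205| = 205
sqrt(64 + 9) = sqrt(73) = 8.5440
d = 205/sqrt(73) = 23.9934

23.9934


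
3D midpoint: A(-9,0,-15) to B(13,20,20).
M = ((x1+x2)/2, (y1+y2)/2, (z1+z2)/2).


Mx = (-9+13)/2 = 2.0000
My = (0+20)/2 = 10.0000
Mz = (-15+20)/2 = 2.5000

M = (2.0000, 10.0000, 2.5000)


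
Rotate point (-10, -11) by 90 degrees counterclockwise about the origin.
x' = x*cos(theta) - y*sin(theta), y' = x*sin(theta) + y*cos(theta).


cos(90) = 0, sin(90) = 1
x' = -10*0 + 11*1 = 11
y' = -10*1 - 11*0 = -10

(11, -10)


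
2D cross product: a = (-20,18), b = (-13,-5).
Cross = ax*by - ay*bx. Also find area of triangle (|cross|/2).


cross = -20*(-5) - 18*(-13) = 100 + 234 = 334
Triangle area = |334|/2 = 334/2 = 167.0000

cross = 334, triangle area = 167.0000


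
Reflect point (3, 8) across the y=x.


Reflection rule for y=x: (y, x)
(3, 8) -> (8, 3)

(8, 3)


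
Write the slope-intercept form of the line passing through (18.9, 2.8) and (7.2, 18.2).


m = (15.4)/(-11.7) = -1.3162
b = y1 - m*x1 = 2.8 - (15.4*18.9)/(-11.7) = 2.8 + 24.8769 = 27.6769

y = -1.3162x + 27.6769


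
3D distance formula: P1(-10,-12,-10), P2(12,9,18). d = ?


dx=22, dy=21, dz=28
d = sqrt(484+441+784) = sqrt(1709) = 41.3401

41.3401


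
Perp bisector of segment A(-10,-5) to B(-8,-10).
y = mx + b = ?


Midpoint = (-9, -7.5)
Slope of AB = dy/dx = -5/2 = -2.5000
Perp slope = -dx/dy = 2/5 = 0.4000
b = My - (perp slope)*Mx = -7.5 + (2*(-9))/(-5) = -7.5 + 3.6000 = -3.9000

y = 0.4000x - 3.9000


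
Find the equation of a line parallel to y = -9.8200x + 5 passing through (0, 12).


Parallel lines have equal slopes.
m2 = -9.8200
b2 = 12 + 9.8200*0 = 12.0000

y = -9.8200x + 12.0000


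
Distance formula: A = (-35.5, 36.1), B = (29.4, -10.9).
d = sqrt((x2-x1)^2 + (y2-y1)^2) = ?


dx = 29.4 + 35.5 = 64.9
dy = -10.9 - 36.1 = -47.0
d = sqrt(4212.01 + 2209.0) = sqrt(6421.01) = 80.1312

80.1312


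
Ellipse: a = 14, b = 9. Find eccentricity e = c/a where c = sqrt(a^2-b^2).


c = sqrt(196-81) = sqrt(115) = 10.7238
e = c/a = sqrt(115)/14 = 0.7660

e = 0.7660


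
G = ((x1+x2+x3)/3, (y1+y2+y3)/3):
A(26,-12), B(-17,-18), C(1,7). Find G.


Gx = (26- 17+1)/3 = 10/3 = 3.3333
Gy = (-12- 18+7)/3 = -23/3 = -7.6667

G = (3.3333, -7.6667)


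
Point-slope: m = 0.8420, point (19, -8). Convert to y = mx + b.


y + 8 = 0.8420(x - 19)
y = 0.8420x - 8 - 0.8420*19
y = 0.8420x - 23.9980

y = 0.8420x - 23.9980


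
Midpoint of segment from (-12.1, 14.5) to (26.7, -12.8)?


Mx = (-12.1 + 26.7)/2 = 14.6/2 = 7.3000
My = (14.5 - 12.8)/2 = 1.7/2 = 0.8500

(7.3000, 0.8500)


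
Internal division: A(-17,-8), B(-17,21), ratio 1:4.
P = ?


Px = (1*(-17) + 4*(-17))/5 = -85/5 = -17.0000
Py = (1*21 + 4*(-8))/5 = -11/5 = -2.2000

P = (-17.0000, -2.2000)


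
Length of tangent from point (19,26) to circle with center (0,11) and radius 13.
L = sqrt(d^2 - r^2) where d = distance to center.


d = sqrt((19-0)^2 + (26-11)^2) = sqrt(361+225) = 24.2074
L = sqrt(586.0000 - 169) = sqrt(417.0000) = 20.4206

20.4206


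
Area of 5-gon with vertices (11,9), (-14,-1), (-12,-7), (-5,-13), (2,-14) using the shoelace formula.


sum(xi*y_{i+1}) = 11*(-1) - 14*(-7) - 12*(-13) - 5*(-14) + 2*9 = 331
sum(yi*x_{i+1}) = 9*(-14) - 1*(-12) - 7*(-5) - 13*2 - 14*11 = -259
Area = |331 + 259|/2 = 590/2 = 295.0000

295.0000 sq units


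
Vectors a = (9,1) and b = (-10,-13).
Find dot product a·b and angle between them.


a·b = 9*(-10) + 1*(-13) = -90 - 13 = -103
|a| = sqrt(81+1) = 9.0554
|b| = sqrt(100+169) = 16.4012
cos(theta) = -103/(sqrt(82)*sqrt(269)) = -103/sqrt(22058) = -0.693512
theta = arccos(-103/sqrt(22058)) = 133.9088 degrees

a·b = -103, theta = 133.9088 deg


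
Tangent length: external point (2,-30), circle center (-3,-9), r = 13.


d = sqrt((2+ 3)^2 + (-30+ 9)^2) = sqrt(25+441) = 21.5870
L = sqrt(466.0000 - 169) = sqrt(297.0000) = 17.2337

17.2337


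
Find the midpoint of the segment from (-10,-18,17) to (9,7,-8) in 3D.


Mx = (-10+9)/2 = -0.5000
My = (-18+7)/2 = -5.5000
Mz = (17- 8)/2 = 4.5000

M = (-0.5000, -5.5000, 4.5000)


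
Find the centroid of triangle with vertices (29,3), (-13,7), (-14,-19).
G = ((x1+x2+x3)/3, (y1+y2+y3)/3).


Gx = (29- 13- 14)/3 = 2/3 = 0.6667
Gy = (3+7- 19)/3 = -9/3 = -3.0000

G = (0.6667, -3.0000)


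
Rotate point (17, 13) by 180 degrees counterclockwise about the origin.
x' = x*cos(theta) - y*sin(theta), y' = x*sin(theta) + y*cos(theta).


cos(180) = -1, sin(180) = 0
x' = 17*(-1) - 13*0 = -17
y' = 17*0 + 13*(-1) = -13

(-17, -13)


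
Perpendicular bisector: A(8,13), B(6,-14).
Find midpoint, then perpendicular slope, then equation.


Midpoint = (7, -0.5)
Slope of AB = dy/dx = -27/(-2) = 13.5000
Perp slope = -dx/dy = -2/27 = -0.0741
b = My - (perp slope)*Mx = -0.5 + (-2*7)/(-27) = -0.5 + 0.5185 = 0.0185

y = -0.0741x + 0.0185


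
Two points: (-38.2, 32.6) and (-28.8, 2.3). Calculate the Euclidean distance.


dx = -28.8 + 38.2 = 9.4
dy = 2.3 - 32.6 = -30.3
d = sqrt(88.36 + 918.09) = sqrt(1006.45) = 31.7246

31.7246


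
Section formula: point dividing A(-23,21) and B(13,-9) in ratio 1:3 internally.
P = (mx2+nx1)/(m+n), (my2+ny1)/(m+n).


Px = (1*13 + 3*(-23))/4 = -56/4 = -14.0000
Py = (1*(-9) + 3*21)/4 = 54/4 = 13.5000

P = (-14.0000, 13.5000)


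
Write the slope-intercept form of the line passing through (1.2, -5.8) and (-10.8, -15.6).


m = (-9.8)/(-12.0) = 0.8167
b = y1 - m*x1 = -5.8 - (-9.8*1.2)/(-12.0) = -5.8 - 0.9800 = -6.7800

y = 0.8167x - 6.7800


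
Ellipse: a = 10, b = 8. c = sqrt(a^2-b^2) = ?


c^2 = 10^2 - 8^2 = 100 - 64 = 36
c = sqrt(36) = 6.0000

c = 6.0000


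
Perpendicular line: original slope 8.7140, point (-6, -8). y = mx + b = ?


Perpendicular slope = -1/m1 = -1/8.7140 = -0.1148
b2 = y0 - m2*x0 = -8 - 6/8.7140 = -8 - 0.6885 = -8.6885

y = -0.1148x - 8.6885


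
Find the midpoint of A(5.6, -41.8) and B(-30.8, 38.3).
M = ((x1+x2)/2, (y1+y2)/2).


Mx = (5.6 - 30.8)/2 = -25.2/2 = -12.6000
My = (-41.8 + 38.3)/2 = -3.5/2 = -1.7500

(-12.6000, -1.7500)


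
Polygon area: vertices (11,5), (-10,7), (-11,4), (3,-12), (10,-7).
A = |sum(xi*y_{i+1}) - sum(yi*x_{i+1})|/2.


sum(xi*y_{i+1}) = 11*7 - 10*4 - 11*(-12) + 3*(-7) + 10*5 = 198
sum(yi*x_{i+1}) = 5*(-10) + 7*(-11) + 4*3 - 12*10 - 7*11 = -312
Area = |198 + 312|/2 = 510/2 = 255.0000

255.0000 sq units


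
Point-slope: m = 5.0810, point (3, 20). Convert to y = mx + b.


y - 20 = 5.0810(x - 3)
y = 5.0810x + 20 - 5.0810*3
y = 5.0810x + 4.7570

y = 5.0810x + 4.7570


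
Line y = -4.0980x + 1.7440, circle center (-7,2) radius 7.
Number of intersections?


Substitute y = -4.0980x + 1.7440: (x+ 7)^2 + (-4.0980x+1.7440-2)^2 = 49
Expand to Ax^2 + Bx + C = 0, where b-k = -0.256
A = 1+m^2 = 17.793604
B = 2(m(b-k) - h) = 2(-4.0980*(-0.256) + 7) = 16.098176
C = h^2 + (b-k)^2 - r^2 = 49 + 0.065536 - 49 = 0.065536
disc = B^2-4AC = 259.1513 - 4.6645 = 254.4868
disc > 0

2 intersection points


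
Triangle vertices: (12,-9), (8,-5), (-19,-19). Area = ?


12*(-5+ 19) = 168
8*(-19+ 9) = -80
-19*(-9+ 5) = 76
sum = 164
Area = |164|/2 = 82.0000

82.0000 sq units


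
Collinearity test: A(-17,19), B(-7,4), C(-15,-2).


-17*(4+ 2) - 7*(-2-19) - 15*(19-4)
= -102 + 147 - 225 = -180

No, not collinear (determinant = -180)


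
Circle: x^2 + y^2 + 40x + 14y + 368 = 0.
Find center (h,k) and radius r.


h = -D/2 = -40/2 = -20
k = -E/2 = -14/2 = -7
r^2 = h^2 + k^2 - F = 400 + 49 - 368 = 81
r = 9

Center (-20, -7), radius = 9


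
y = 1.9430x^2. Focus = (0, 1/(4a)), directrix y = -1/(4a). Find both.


a = 1.9430
1/(4a) = 0.1287
Focus = (0, 0.1287)
Directrix: y = -0.1287

Focus = (0, 0.1287), Directrix: y = -0.1287


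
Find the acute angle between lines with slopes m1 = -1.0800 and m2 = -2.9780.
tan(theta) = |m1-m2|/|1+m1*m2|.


m1-m2 = 1.898
1+m1*m2 = 4.21624
tan(theta) = |1.898/4.21624| = 0.450164
theta = arctan(|1.898/4.21624|) = 24.2356 degrees (acute angle)

24.2356 degrees


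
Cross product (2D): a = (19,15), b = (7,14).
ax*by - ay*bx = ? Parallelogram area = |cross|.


cross = 19*14 - 15*7 = 266 - 105 = 161
Parallelogram area = |161| = 161

cross = 161, parallelogram area = 161


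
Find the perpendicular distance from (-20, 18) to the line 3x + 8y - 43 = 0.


|3*(-20) + 8*18 - 43| = |41| = 41
sqrt(9 + 64) = sqrt(73) = 8.5440
d = 41/sqrt(73) = 4.7987

4.7987


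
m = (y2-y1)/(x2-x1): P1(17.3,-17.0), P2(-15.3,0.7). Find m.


dy = 0.7 + 17.0 = 17.7
dx = -15.3 - 17.3 = -32.6
m = 17.7/(-32.6) = -0.5429

m = -0.5429


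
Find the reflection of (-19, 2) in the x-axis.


Reflection rule for x-axis: (x, -y)
(-19, 2) -> (-19, -2)

(-19, -2)


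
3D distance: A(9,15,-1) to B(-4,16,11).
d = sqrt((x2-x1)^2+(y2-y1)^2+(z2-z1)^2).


dx=-13, dy=1, dz=12
d = sqrt(169+1+144) = sqrt(314) = 17.7200

17.7200


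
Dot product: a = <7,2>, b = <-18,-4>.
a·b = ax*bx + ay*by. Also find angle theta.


a·b = 7*(-18) + 2*(-4) = -126 - 8 = -134
|a| = sqrt(49+4) = 7.2801
|b| = sqrt(324+16) = 18.4391
cos(theta) = -134/(sqrt(53)*sqrt(340)) = -134/sqrt(18020) = -0.998223
theta = arccos(-134/sqrt(18020)) = 176.5834 degrees

a·b = -134, theta = 176.5834 deg


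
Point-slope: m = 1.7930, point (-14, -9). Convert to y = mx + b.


y + 9 = 1.7930(x + 14)
y = 1.7930x - 9 - 1.7930*(-14)
y = 1.7930x + 16.1020

y = 1.7930x + 16.1020


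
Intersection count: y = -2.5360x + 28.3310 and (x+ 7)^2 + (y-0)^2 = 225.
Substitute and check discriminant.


Substitute y = -2.5360x + 28.3310: (x+ 7)^2 + (-2.5360x+28.3310-0)^2 = 225
Expand to Ax^2 + Bx + C = 0, where b-k = 28.331
A = 1+m^2 = 7.431296
B = 2(m(b-k) - h) = 2(-2.5360*28.331 + 7) = -129.694832
C = h^2 + (b-k)^2 - r^2 = 49 + 802.645561 - 225 = 626.645561
disc = B^2-4AC = 16820.7494 - 18627.1546 = -1806.4052
disc < 0

0 intersection points


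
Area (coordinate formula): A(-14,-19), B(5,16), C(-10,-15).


-14*(16+ 15) = -434
5*(-15+ 19) = 20
-10*(-19-16) = 350
sum = -64
Area = |-64|/2 = 32.0000

32.0000 sq units


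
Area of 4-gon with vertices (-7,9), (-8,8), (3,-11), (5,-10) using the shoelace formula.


sum(xi*y_{i+1}) = -7*8 - 8*(-11) + 3*(-10) + 5*9 = 47
sum(yi*x_{i+1}) = 9*(-8) + 8*3 - 11*5 - 10*(-7) = -33
Area = |47 + 33|/2 = 80/2 = 40.0000

40.0000 sq units


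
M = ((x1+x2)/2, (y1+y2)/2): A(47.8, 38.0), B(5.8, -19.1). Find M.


Mx = (47.8 + 5.8)/2 = 53.6/2 = 26.8000
My = (38.0 - 19.1)/2 = 18.9/2 = 9.4500

(26.8000, 9.4500)


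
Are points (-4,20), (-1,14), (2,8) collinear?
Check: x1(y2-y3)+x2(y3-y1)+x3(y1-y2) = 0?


-4*(14-8) - 1*(8-20) + 2*(20-14)
= -24 + 12 + 12 = 0

Yes, collinear (determinant = 0)


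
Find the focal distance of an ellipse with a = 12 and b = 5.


c^2 = 12^2 - 5^2 = 144 - 25 = 119
c = sqrt(119) = 10.9087

c = 10.9087


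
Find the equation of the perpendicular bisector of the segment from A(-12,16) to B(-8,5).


Midpoint = (-10, 10.5)
Slope of AB = dy/dx = -11/4 = -2.7500
Perp slope = -dx/dy = 4/11 = 0.3636
b = My - (perp slope)*Mx = 10.5 + (4*(-10))/(-11) = 10.5 + 3.6364 = 14.1364

y = 0.3636x + 14.1364


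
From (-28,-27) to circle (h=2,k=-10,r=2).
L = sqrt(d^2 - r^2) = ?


d = sqrt((-28-2)^2 + (-27+ 10)^2) = sqrt(900+289) = 34.4819
L = sqrt(1189.0000 - 4) = sqrt(1185.0000) = 34.4238

34.4238


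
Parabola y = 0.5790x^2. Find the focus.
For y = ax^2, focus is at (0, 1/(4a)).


a = 0.5790
4a = 2.3160
focus = (0, 1/2.3160) = (0, 0.4318)

Focus = (0, 0.4318)


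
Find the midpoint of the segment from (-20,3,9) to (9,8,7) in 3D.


Mx = (-20+9)/2 = -5.5000
My = (3+8)/2 = 5.5000
Mz = (9+7)/2 = 8.0000

M = (-5.5000, 5.5000, 8.0000)


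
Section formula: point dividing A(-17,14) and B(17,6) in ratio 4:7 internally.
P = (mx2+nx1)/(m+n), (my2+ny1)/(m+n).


Px = (4*17 + 7*(-17))/11 = -51/11 = -4.6364
Py = (4*6 + 7*14)/11 = 122/11 = 11.0909

P = (-4.6364, 11.0909)


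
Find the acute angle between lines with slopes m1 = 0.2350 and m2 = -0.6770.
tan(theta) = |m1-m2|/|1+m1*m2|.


m1-m2 = 0.912
1+m1*m2 = 0.840905
tan(theta) = |0.912/0.840905| = 1.084546
theta = arctan(|0.912/0.840905|) = 47.3226 degrees (acute angle)

47.3226 degrees


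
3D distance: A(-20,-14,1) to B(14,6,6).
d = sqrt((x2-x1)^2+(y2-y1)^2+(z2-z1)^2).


dx=34, dy=20, dz=5
d = sqrt(1156+400+25) = sqrt(1581) = 39.7618

39.7618


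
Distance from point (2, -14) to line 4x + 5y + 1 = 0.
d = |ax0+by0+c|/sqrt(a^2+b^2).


|4*2 + 5*(-14) + 1| = |-61| = 61
sqrt(16 + 25) = sqrt(41) = 6.4031
d = 61/sqrt(41) = 9.5266

9.5266


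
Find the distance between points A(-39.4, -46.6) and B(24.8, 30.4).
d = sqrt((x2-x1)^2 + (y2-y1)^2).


dx = 24.8 + 39.4 = 64.2
dy = 30.4 + 46.6 = 77.0
d = sqrt(4121.64 + 5929.0) = sqrt(10050.64) = 100.2529

100.2529


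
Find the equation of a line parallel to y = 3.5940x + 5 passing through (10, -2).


Parallel lines have equal slopes.
m2 = 3.5940
b2 = -2 - 3.5940*10 = -37.9400

y = 3.5940x - 37.9400


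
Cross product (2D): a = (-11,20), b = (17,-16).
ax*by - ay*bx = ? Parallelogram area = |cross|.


cross = -11*(-16) - 20*17 = 176 - 340 = -164
Parallelogram area = |-164| = 164

cross = -164, parallelogram area = 164


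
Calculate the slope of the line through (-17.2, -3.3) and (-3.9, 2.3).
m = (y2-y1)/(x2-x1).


dy = 2.3 + 3.3 = 5.6
dx = -3.9 + 17.2 = 13.3
m = 5.6/13.3 = 0.4211

m = 0.4211


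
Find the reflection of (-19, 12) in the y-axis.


Reflection rule for y-axis: (-x, y)
(-19, 12) -> (19, 12)

(19, 12)


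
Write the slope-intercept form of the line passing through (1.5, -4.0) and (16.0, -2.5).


m = (1.5)/(14.5) = 0.1034
b = y1 - m*x1 = -4.0 - (1.5*1.5)/(14.5) = -4.0 - 0.1552 = -4.1552

y = 0.1034x - 4.1552


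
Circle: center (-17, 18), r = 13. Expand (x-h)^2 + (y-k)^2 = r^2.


(x+ 17)^2 + (y-18)^2 = 13^2
D = -2h = 34, E = -2k = -36
F = h^2+k^2-r^2 = 289+324-169 = 444

x^2 + y^2 + 34x - 36y + 444 = 0


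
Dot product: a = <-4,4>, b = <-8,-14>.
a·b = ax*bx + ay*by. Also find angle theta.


a·b = -4*(-8) + 4*(-14) = 32 - 56 = -24
|a| = sqrt(16+16) = 5.6569
|b| = sqrt(64+196) = 16.1245
cos(theta) = -24/(sqrt(32)*sqrt(260)) = -24/sqrt(8320) = -0.263117
theta = arccos(-24/sqrt(8320)) = 105.2551 degrees

a·b = -24, theta = 105.2551 deg


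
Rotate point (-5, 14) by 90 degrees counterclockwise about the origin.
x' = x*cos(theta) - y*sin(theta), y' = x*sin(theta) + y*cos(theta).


cos(90) = 0, sin(90) = 1
x' = -5*0 - 14*1 = -14
y' = -5*1 + 14*0 = -5

(-14, -5)


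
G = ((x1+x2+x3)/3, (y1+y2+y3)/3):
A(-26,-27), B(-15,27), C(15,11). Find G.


Gx = (-26- 15+15)/3 = -26/3 = -8.6667
Gy = (-27+27+11)/3 = 11/3 = 3.6667

G = (-8.6667, 3.6667)


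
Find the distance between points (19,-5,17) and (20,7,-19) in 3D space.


dx=1, dy=12, dz=-36
d = sqrt(1+144+1296) = sqrt(1441) = 37.9605

37.9605


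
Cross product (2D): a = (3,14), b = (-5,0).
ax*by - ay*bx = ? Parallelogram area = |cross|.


cross = 3*0 - 14*(-5) = 0 + 70 = 70
Parallelogram area = |70| = 70

cross = 70, parallelogram area = 70


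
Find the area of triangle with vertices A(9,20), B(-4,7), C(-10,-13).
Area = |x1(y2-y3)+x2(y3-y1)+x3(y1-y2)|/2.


9*(7+ 13) = 180
-4*(-13-20) = 132
-10*(20-7) = -130
sum = 182
Area = |182|/2 = 91.0000

91.0000 sq units


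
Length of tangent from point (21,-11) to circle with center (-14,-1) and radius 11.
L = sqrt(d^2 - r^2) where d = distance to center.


d = sqrt((21+ 14)^2 + (-11+ 1)^2) = sqrt(1225+100) = 36.4005
L = sqrt(1325.0000 - 121) = sqrt(1204.0000) = 34.6987

34.6987


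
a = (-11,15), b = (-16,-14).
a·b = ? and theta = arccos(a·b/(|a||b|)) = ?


a·b = -11*(-16) + 15*(-14) = 176 - 210 = -34
|a| = sqrt(121+225) = 18.6011
|b| = sqrt(256+196) = 21.2603
cos(theta) = -34/(sqrt(346)*sqrt(452)) = -34/sqrt(156392) = -0.085975
theta = arccos(-34/sqrt(156392)) = 94.9321 degrees

a·b = -34, theta = 94.9321 deg


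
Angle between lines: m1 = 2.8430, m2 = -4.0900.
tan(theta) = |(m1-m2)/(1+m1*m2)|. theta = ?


m1-m2 = 6.933
1+m1*m2 = -10.62787
tan(theta) = |6.933/(-10.62787)| = 0.652341
theta = arctan(|6.933/(-10.62787)|) = 33.1181 degrees (acute angle)

33.1181 degrees


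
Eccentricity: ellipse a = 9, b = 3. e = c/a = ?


c = sqrt(81-9) = sqrt(72) = 8.4853
e = c/a = sqrt(72)/9 = 0.9428

e = 0.9428


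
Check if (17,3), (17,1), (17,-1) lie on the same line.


17*(1+ 1) + 17*(-1-3) + 17*(3-1)
= 34 - 68 + 34 = 0

Yes, collinear (determinant = 0)


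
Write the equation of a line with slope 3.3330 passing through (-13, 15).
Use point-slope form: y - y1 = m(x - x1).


y - 15 = 3.3330(x + 13)
y = 3.3330x + 15 - 3.3330*(-13)
y = 3.3330x + 58.3290

y = 3.3330x + 58.3290


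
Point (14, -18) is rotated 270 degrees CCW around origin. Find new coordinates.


cos(270) = 0, sin(270) = -1
x' = 14*0 + 18*(-1) = -18
y' = 14*(-1) - 18*0 = -14

(-18, -14)


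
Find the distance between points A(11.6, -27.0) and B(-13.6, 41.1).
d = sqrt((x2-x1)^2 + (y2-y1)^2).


dx = -13.6 - 11.6 = -25.2
dy = 41.1 + 27.0 = 68.1
d = sqrt(635.04 + 4637.61) = sqrt(5272.65) = 72.6130

72.6130


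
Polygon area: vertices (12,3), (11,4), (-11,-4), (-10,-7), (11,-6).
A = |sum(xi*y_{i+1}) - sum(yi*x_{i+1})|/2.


sum(xi*y_{i+1}) = 12*4 + 11*(-4) - 11*(-7) - 10*(-6) + 11*3 = 174
sum(yi*x_{i+1}) = 3*11 + 4*(-11) - 4*(-10) - 7*11 - 6*12 = -120
Area = |174 + 120|/2 = 294/2 = 147.0000

147.0000 sq units


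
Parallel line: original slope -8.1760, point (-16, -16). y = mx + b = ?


Parallel lines have equal slopes.
m2 = -8.1760
b2 = -16 + 8.1760*(-16) = -146.8160

y = -8.1760x - 146.8160


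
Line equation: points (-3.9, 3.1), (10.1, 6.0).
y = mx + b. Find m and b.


m = (2.9)/(14.0) = 0.2071
b = y1 - m*x1 = 3.1 - (2.9*(-3.9))/(14.0) = 3.1 + 0.8079 = 3.9079

y = 0.2071x + 3.9079


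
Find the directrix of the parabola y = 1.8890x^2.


a = 1.8890
1/(4a) = 0.1323
directrix: y = -0.1323 = -0.1323

y = -0.1323


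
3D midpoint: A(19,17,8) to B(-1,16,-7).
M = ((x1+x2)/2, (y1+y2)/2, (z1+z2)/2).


Mx = (19- 1)/2 = 9.0000
My = (17+16)/2 = 16.5000
Mz = (8- 7)/2 = 0.5000

M = (9.0000, 16.5000, 0.5000)


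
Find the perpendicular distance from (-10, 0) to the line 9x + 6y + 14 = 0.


|9*(-10) + 6*0 + 14| = |-76| = 76
sqrt(81 + 36) = sqrt(117) = 10.8167
d = 76/sqrt(117) = 7.0262

7.0262


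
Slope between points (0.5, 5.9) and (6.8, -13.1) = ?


dy = -13.1 - 5.9 = -19.0
dx = 6.8 - 0.5 = 6.3
m = -19.0/6.3 = -3.0159

m = -3.0159


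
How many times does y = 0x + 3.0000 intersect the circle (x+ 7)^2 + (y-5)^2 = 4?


Substitute y = 0x + 3.0000: (x+ 7)^2 + (0x+3.0000-5)^2 = 4
Expand to Ax^2 + Bx + C = 0, where b-k = -2
A = 1+m^2 = 1
B = 2(m(b-k) - h) = 2(0*(-2) + 7) = 14
C = h^2 + (b-k)^2 - r^2 = 49 + 4 - 4 = 49
disc = B^2-4AC = 196.0000 - 196.0000 = 0
disc = 0

1 intersection point (tangent)


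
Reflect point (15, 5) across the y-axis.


Reflection rule for y-axis: (-x, y)
(15, 5) -> (-15, 5)

(-15, 5)


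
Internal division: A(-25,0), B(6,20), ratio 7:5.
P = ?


Px = (7*6 + 5*(-25))/12 = -83/12 = -6.9167
Py = (7*20 + 5*0)/12 = 140/12 = 11.6667

P = (-6.9167, 11.6667)


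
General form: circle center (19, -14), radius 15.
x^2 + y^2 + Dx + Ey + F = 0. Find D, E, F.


(x-19)^2 + (y+ 14)^2 = 15^2
D = -2h = -38, E = -2k = 28
F = h^2+k^2-r^2 = 361+196-225 = 332

D = -38, E = 28, F = 332


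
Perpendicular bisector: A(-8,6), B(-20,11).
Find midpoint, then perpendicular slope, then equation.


Midpoint = (-14, 8.5)
Slope of AB = dy/dx = 5/(-12) = -0.4167
Perp slope = -dx/dy = 12/5 = 2.4000
b = My - (perp slope)*Mx = 8.5 + (-12*(-14))/5 = 8.5 + 33.6000 = 42.1000

y = 2.4000x + 42.1000


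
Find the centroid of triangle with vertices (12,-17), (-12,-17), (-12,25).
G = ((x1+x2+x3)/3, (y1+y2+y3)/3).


Gx = (12- 12- 12)/3 = -12/3 = -4.0000
Gy = (-17- 17+25)/3 = -9/3 = -3.0000

G = (-4.0000, -3.0000)


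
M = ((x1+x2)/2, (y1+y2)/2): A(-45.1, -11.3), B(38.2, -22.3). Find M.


Mx = (-45.1 + 38.2)/2 = -6.9/2 = -3.4500
My = (-11.3 - 22.3)/2 = -33.6/2 = -16.8000

(-3.4500, -16.8000)


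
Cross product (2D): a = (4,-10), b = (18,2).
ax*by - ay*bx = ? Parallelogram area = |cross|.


cross = 4*2 + 10*18 = 8 + 180 = 188
Parallelogram area = |188| = 188

cross = 188, parallelogram area = 188


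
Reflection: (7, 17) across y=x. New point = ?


Reflection rule for y=x: (y, x)
(7, 17) -> (17, 7)

(17, 7)


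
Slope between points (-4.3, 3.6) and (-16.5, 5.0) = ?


dy = 5.0 - 3.6 = 1.4
dx = -16.5 + 4.3 = -12.2
m = 1.4/(-12.2) = -0.1148

m = -0.1148


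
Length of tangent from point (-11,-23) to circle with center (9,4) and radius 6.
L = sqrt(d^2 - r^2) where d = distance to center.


d = sqrt((-11-9)^2 + (-23-4)^2) = sqrt(400+729) = 33.6006
L = sqrt(1129.0000 - 36) = sqrt(1093.0000) = 33.0606

33.0606


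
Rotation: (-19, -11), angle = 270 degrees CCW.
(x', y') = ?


cos(270) = 0, sin(270) = -1
x' = -19*0 + 11*(-1) = -11
y' = -19*(-1) - 11*0 = 19

(-11, 19)


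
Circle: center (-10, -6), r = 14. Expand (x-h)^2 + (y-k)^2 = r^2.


(x+ 10)^2 + (y+ 6)^2 = 14^2
D = -2h = 20, E = -2k = 12
F = h^2+k^2-r^2 = 100+36-196 = -60

x^2 + y^2 + 20x + 12y - 60 = 0


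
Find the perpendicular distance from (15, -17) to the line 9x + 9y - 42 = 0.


|9*15 + 9*(-17) - 42| = |-60| = 60
sqrt(81 + 81) = sqrt(162) = 12.7279
d = 60/sqrt(162) = 4.7140

4.7140


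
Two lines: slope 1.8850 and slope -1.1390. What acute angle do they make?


m1-m2 = 3.024
1+m1*m2 = -1.147015
tan(theta) = |3.024/(-1.147015)| = 2.636408
theta = arctan(|3.024/(-1.147015)|) = 69.2281 degrees (acute angle)

69.2281 degrees


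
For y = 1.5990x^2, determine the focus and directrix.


a = 1.5990
1/(4a) = 0.1563
Focus = (0, 0.1563)
Directrix: y = -0.1563

Focus = (0, 0.1563), Directrix: y = -0.1563


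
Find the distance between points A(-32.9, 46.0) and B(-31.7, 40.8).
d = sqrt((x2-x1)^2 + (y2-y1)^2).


dx = -31.7 + 32.9 = 1.2
dy = 40.8 - 46.0 = -5.2
d = sqrt(1.44 + 27.04) = sqrt(28.48) = 5.3367

5.3367


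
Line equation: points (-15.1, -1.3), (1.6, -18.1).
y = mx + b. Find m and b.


m = (-16.8)/(16.7) = -1.0060
b = y1 - m*x1 = -1.3 - (-16.8*(-15.1))/(16.7) = -1.3 - 15.1904 = -16.4904

y = -1.0060x - 16.4904


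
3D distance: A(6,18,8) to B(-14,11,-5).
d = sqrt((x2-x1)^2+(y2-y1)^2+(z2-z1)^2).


dx=-20, dy=-7, dz=-13
d = sqrt(400+49+169) = sqrt(618) = 24.8596

24.8596
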